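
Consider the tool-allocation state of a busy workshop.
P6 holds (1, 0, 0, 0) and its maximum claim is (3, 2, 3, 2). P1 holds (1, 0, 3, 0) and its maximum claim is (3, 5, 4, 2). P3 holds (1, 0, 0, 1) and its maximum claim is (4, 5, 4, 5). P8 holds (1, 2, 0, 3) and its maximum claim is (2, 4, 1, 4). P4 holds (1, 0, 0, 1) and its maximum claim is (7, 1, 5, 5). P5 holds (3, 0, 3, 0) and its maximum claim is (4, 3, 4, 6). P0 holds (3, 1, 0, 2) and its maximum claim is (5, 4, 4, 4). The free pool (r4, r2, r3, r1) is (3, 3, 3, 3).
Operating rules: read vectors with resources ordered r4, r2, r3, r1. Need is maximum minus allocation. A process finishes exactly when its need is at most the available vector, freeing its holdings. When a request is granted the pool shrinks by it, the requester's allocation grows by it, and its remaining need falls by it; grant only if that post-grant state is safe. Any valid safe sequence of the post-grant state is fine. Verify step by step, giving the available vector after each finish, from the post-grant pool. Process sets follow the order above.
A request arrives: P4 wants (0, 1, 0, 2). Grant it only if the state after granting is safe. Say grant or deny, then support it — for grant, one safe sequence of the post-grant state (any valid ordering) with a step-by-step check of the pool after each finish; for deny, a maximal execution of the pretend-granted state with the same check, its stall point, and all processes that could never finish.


DENY: after the grant no complete ordering would exist.
Key observation: after P8, P6 the pool peaks at (5, 4, 3, 4), and each blocked process is short somewhere: P1 on r2; P3 on r2, r3; P4 on r4, r3; P5 on r1; P0 on r3.
Pretend the grant happened; the run P8, P6 goes as far as possible. Check, step by step:
  pool = (3, 2, 3, 1)
  P8 needs (1, 2, 1, 1) <= (3, 2, 3, 1) -> finishes; pool += (1, 2, 0, 3) = (4, 4, 3, 4)
  P6 needs (2, 2, 3, 2) <= (4, 4, 3, 4) -> finishes; pool += (1, 0, 0, 0) = (5, 4, 3, 4)
  P1 still needs (2, 5, 1, 2) but only (5, 4, 3, 4) is free — short on r2
  P3 still needs (3, 5, 4, 4) but only (5, 4, 3, 4) is free — short on r2 and r3
  P4 still needs (6, 0, 5, 2) but only (5, 4, 3, 4) is free — short on r4 and r3
  P5 still needs (1, 3, 1, 6) but only (5, 4, 3, 4) is free — short on r1
  P0 still needs (2, 3, 4, 2) but only (5, 4, 3, 4) is free — short on r3
Had the request been granted, P1, P3, P4, P5 and P0 could never finish.


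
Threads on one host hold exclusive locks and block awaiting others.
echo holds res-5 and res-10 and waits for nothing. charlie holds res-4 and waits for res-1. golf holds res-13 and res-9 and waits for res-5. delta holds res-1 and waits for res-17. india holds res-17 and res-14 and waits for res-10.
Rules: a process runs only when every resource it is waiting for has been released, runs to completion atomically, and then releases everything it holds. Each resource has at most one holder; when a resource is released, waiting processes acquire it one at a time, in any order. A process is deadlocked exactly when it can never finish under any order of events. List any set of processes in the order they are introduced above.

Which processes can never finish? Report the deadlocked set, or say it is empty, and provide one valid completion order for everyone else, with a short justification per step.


The deadlocked set is empty.
Key observation: the waits form no ring: some process can always run, and its releases unblock the others one by one.
The rest can finish in the order echo, india, delta, charlie, golf.
Step-by-step check:
  run echo (it waits on nothing); releases res-5 and res-10
  run india (all its waits — res-10 — are resolved); releases res-17 and res-14
  run delta (all its waits — res-17 — are resolved); releases res-1
  run charlie (all its waits — res-1 — are resolved); releases res-4
  run golf (all its waits — res-5 — are resolved); releases res-13 and res-9


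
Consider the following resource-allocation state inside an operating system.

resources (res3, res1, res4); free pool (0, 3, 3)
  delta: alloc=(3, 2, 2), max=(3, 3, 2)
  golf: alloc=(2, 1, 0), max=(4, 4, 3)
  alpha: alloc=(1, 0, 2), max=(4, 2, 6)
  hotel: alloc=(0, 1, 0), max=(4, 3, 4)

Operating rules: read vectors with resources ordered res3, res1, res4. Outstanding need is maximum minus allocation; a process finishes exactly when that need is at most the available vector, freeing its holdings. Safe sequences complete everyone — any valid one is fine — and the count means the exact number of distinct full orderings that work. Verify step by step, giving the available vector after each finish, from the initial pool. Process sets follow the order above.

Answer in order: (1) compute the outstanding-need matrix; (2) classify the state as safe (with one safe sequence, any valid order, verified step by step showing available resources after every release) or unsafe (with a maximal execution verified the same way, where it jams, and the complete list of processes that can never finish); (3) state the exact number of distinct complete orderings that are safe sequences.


(1) Need matrix, components ordered res3, res1, res4:
  delta: (0, 1, 0)
  golf: (2, 3, 3)
  alpha: (3, 2, 4)
  hotel: (4, 2, 4)
(2) SAFE. One safe sequence: delta, golf, hotel, alpha.
Key observation: no step in this order meets a requested resource exactly; the smallest headroom is 1, first reached at golf (need (2, 3, 3), pool (3, 5, 5)).
Verifying each step:
  pool = (0, 3, 3)
  delta: need (0, 1, 0) fits (0, 3, 3); releases (3, 2, 2), pool now (3, 5, 5)
  golf: need (2, 3, 3) fits (3, 5, 5); releases (2, 1, 0), pool now (5, 6, 5)
  hotel: need (4, 2, 4) fits (5, 6, 5); releases (0, 1, 0), pool now (5, 7, 5)
  alpha: need (3, 2, 4) fits (5, 7, 5); releases (1, 0, 2), pool now (6, 7, 7)
(3) Precisely 4 of the possible complete orderings are safe sequences.


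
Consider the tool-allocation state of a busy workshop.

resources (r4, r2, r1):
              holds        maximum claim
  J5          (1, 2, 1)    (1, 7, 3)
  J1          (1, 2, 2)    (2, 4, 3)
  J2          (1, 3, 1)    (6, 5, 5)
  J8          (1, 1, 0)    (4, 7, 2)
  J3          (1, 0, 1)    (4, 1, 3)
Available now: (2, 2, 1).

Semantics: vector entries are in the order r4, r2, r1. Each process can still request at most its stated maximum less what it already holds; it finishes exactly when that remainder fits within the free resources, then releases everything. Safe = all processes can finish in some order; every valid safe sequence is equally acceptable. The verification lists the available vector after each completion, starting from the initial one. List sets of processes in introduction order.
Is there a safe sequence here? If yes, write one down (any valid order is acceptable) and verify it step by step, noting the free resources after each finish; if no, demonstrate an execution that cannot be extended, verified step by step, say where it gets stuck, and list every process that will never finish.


UNSAFE.
Key observation: after J1, J3 the pool peaks at (4, 4, 4), and each blocked process is short somewhere: J5 on r2; J2 on r4; J8 on r2.
The run J1, J3 cannot be extended any further. Step-by-step check:
  pool = (2, 2, 1)
  run J1 (needs (1, 2, 1), free (2, 2, 1)); after release of (1, 2, 2) the pool is (3, 4, 3)
  run J3 (needs (3, 1, 2), free (3, 4, 3)); after release of (1, 0, 1) the pool is (4, 4, 4)
  J5 still needs (0, 5, 2) but only (4, 4, 4) is free — short on r2
  J2 still needs (5, 2, 4) but only (4, 4, 4) is free — short on r4
  J8 still needs (3, 6, 2) but only (4, 4, 4) is free — short on r2
Permanently blocked: J5, J2 and J8.


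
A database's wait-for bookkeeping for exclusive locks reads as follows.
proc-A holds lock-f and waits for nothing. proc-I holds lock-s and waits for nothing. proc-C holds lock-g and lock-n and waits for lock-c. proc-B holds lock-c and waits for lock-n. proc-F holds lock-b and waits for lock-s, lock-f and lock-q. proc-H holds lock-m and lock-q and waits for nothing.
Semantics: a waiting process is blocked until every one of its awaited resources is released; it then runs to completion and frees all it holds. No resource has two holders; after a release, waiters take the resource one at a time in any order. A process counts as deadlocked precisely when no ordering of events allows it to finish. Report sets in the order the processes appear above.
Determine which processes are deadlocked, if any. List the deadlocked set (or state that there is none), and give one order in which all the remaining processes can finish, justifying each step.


The deadlocked set is proc-C and proc-B.
Key observation: the loop proc-C -> proc-B -> proc-C blocks itself forever; no other process is dragged down with it.
The rest can finish in the order proc-H, proc-I, proc-A, proc-F.
Step-by-step check:
  proc-H waits on nothing -> runs at once and releases lock-m and lock-q
  proc-I waits on nothing -> runs at once and releases lock-s
  proc-A waits on nothing -> runs at once and releases lock-f
  run proc-F (all its waits — lock-s, lock-f and lock-q — are resolved); releases lock-b


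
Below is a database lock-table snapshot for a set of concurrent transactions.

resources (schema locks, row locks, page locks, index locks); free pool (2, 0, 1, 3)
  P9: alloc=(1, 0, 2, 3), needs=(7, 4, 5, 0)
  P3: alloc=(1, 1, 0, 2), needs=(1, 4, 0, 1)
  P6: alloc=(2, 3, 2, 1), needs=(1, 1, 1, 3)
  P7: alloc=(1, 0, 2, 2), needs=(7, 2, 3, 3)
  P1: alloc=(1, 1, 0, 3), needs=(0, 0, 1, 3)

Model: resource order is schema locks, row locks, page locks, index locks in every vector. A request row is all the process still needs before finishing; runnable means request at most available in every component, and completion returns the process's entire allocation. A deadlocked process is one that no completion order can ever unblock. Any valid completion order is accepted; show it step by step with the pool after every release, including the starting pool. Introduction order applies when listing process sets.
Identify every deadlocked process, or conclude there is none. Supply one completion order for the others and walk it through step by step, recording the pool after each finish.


Deadlocked set: P9 and P7.
Key observation: even finishing P1, P6, P3 leaves just (6, 5, 3, 9) free — too little schema locks for any of the remaining processes.
A valid finishing order for the others: P1, P6, P3. Check, step by step:
  pool = (2, 0, 1, 3)
  P1 needs (0, 0, 1, 3) <= (2, 0, 1, 3) -> finishes; pool += (1, 1, 0, 3) = (3, 1, 1, 6)
  P6 needs (1, 1, 1, 3) <= (3, 1, 1, 6) -> finishes; pool += (2, 3, 2, 1) = (5, 4, 3, 7)
  P3 needs (1, 4, 0, 1) <= (5, 4, 3, 7) -> finishes; pool += (1, 1, 0, 2) = (6, 5, 3, 9)
The stuck group stays short no matter what:
  P9 still needs (7, 4, 5, 0) but only (6, 5, 3, 9) is free — short on schema locks and page locks
  P7 still needs (7, 2, 3, 3) but only (6, 5, 3, 9) is free — short on schema locks


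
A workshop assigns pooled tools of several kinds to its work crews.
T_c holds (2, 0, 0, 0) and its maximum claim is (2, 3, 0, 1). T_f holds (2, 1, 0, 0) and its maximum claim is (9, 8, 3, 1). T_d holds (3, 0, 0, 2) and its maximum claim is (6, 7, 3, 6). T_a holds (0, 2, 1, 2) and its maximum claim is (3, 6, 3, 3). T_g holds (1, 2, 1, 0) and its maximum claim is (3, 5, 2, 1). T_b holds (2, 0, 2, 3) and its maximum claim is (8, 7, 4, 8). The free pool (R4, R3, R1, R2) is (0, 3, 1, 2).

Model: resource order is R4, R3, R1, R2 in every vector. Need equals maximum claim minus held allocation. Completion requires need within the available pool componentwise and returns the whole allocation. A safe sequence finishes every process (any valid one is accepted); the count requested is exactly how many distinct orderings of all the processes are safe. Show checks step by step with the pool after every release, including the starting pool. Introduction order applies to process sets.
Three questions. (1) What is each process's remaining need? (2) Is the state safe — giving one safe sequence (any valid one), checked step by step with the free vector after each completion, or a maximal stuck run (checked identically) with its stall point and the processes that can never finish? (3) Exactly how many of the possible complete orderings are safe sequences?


(1) Outstanding need per process (order R4, R3, R1, R2):
  T_c: (0, 3, 0, 1)
  T_f: (7, 7, 3, 1)
  T_d: (3, 7, 3, 4)
  T_a: (3, 4, 2, 1)
  T_g: (2, 3, 1, 1)
  T_b: (6, 7, 2, 5)
(2) The state is SAFE; one workable sequence: T_c, T_g, T_a, T_d, T_b, T_f.
Key observation: T_c is the earliest step where a requested resource binds exactly: need (0, 3, 0, 1), pool (0, 3, 1, 2) at its turn.
Step-by-step check:
  pool = (0, 3, 1, 2)
  run T_c (needs (0, 3, 0, 1), free (0, 3, 1, 2)); after release of (2, 0, 0, 0) the pool is (2, 3, 1, 2)
  run T_g (needs (2, 3, 1, 1), free (2, 3, 1, 2)); after release of (1, 2, 1, 0) the pool is (3, 5, 2, 2)
  run T_a (needs (3, 4, 2, 1), free (3, 5, 2, 2)); after release of (0, 2, 1, 2) the pool is (3, 7, 3, 4)
  run T_d (needs (3, 7, 3, 4), free (3, 7, 3, 4)); after release of (3, 0, 0, 2) the pool is (6, 7, 3, 6)
  run T_b (needs (6, 7, 2, 5), free (6, 7, 3, 6)); after release of (2, 0, 2, 3) the pool is (8, 7, 5, 9)
  run T_f (needs (7, 7, 3, 1), free (8, 7, 5, 9)); after release of (2, 1, 0, 0) the pool is (10, 8, 5, 9)
(3) The exact count: 1 of the possible complete orderings is a safe sequence.


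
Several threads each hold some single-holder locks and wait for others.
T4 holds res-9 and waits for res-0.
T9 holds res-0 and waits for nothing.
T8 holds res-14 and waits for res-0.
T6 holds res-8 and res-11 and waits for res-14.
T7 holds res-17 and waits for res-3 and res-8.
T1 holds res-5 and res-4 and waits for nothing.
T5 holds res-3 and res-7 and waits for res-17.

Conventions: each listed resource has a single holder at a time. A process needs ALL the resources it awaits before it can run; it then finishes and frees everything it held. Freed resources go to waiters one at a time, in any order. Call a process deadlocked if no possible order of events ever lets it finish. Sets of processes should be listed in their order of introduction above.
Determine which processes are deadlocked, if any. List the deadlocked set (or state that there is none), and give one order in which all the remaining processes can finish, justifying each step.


The deadlocked set is T7 and T5.
Key observation: the knot is the closed ring of waits T7 -> T5 -> T7; no other process is dragged down with it.
The rest can finish in the order T9, T4, T8, T6, T1.
Walking it through:
  T9: no waits; runs immediately, freeing res-0
  run T4 (all its waits — res-0 — are resolved); releases res-9
  run T8 (all its waits — res-0 — are resolved); releases res-14
  run T6 (all its waits — res-14 — are resolved); releases res-8 and res-11
  T1: no waits; runs immediately, freeing res-5 and res-4


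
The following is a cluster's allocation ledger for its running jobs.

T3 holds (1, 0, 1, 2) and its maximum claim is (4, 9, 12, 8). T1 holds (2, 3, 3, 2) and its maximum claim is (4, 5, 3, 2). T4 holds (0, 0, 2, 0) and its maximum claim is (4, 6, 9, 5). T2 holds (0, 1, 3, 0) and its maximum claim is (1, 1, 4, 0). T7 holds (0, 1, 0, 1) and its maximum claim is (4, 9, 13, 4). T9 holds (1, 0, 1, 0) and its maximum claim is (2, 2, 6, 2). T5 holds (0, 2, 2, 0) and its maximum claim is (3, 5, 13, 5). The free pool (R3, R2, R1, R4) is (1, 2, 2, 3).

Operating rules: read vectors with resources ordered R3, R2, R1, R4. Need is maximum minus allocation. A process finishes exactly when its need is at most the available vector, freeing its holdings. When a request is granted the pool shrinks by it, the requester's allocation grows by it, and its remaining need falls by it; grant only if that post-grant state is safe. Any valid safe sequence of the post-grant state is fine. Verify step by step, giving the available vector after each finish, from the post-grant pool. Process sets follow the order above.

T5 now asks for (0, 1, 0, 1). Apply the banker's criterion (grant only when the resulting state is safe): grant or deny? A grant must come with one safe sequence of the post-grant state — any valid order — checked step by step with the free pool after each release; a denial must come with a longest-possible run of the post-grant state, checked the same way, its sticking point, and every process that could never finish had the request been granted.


DENY: after the grant no complete ordering would exist.
Key observation: after T2, T9, T1 the pool peaks at (4, 5, 9, 4), and each blocked process is short somewhere: T3 on R2, R1, R4; T4 on R2, R4; T7 on R2, R1; T5 on R1.
Pretend the grant happened; the run T2, T9, T1 goes as far as possible. Walking it through:
  pool = (1, 1, 2, 2)
  run T2 (needs (1, 0, 1, 0), free (1, 1, 2, 2)); after release of (0, 1, 3, 0) the pool is (1, 2, 5, 2)
  run T9 (needs (1, 2, 5, 2), free (1, 2, 5, 2)); after release of (1, 0, 1, 0) the pool is (2, 2, 6, 2)
  run T1 (needs (2, 2, 0, 0), free (2, 2, 6, 2)); after release of (2, 3, 3, 2) the pool is (4, 5, 9, 4)
  blocked: T3 wants (3, 9, 11, 6), pool (4, 5, 9, 4) — not enough R2, R1 and R4
  blocked: T4 wants (4, 6, 7, 5), pool (4, 5, 9, 4) — not enough R2 and R4
  blocked: T7 wants (4, 8, 13, 3), pool (4, 5, 9, 4) — not enough R2 and R1
  blocked: T5 wants (3, 2, 11, 4), pool (4, 5, 9, 4) — not enough R1
Post-grant, the permanently blocked set is T3, T4, T7 and T5.


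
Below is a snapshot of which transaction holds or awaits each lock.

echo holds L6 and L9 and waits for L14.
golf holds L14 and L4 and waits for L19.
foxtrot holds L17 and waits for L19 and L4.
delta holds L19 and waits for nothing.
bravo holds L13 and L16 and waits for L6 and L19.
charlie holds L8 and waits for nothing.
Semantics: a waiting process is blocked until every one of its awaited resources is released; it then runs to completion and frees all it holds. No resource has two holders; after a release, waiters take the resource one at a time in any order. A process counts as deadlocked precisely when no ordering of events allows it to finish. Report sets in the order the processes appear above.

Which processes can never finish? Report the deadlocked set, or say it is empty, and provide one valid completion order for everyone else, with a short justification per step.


Nothing here is deadlocked.
Key observation: all waits point, directly or indirectly, at processes that can finish, so nothing is permanently blocked.
A valid finishing order for the others: delta, charlie, golf, foxtrot, echo, bravo.
Check, step by step:
  run delta (it waits on nothing); releases L19
  run charlie (it waits on nothing); releases L8
  golf waits on L19 — all released -> runs and releases L14 and L4
  foxtrot waits on L19 and L4 — all released -> runs and releases L17
  echo waits on L14 — all released -> runs and releases L6 and L9
  bravo waits on L6 and L19 — all released -> runs and releases L13 and L16


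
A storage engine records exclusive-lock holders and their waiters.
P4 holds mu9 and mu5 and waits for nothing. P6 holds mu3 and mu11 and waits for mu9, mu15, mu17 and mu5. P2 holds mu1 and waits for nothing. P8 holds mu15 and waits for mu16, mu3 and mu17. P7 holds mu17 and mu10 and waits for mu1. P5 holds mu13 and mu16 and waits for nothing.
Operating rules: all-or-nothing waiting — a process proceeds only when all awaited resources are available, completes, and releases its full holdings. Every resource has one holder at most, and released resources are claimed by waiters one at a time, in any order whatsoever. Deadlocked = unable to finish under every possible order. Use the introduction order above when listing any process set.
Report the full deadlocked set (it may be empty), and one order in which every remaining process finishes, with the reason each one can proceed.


Deadlocked: P6 and P8.
Key observation: the loop P6 -> P8 -> P6 blocks itself forever; no other process is dragged down with it.
One completion order for the rest: P4, P2, P5, P7.
Verifying each step:
  P4: no waits; runs immediately, freeing mu9 and mu5
  P2: no waits; runs immediately, freeing mu1
  P5: no waits; runs immediately, freeing mu13 and mu16
  P7: everything it awaited (mu1) is free; runs, freeing mu17 and mu10


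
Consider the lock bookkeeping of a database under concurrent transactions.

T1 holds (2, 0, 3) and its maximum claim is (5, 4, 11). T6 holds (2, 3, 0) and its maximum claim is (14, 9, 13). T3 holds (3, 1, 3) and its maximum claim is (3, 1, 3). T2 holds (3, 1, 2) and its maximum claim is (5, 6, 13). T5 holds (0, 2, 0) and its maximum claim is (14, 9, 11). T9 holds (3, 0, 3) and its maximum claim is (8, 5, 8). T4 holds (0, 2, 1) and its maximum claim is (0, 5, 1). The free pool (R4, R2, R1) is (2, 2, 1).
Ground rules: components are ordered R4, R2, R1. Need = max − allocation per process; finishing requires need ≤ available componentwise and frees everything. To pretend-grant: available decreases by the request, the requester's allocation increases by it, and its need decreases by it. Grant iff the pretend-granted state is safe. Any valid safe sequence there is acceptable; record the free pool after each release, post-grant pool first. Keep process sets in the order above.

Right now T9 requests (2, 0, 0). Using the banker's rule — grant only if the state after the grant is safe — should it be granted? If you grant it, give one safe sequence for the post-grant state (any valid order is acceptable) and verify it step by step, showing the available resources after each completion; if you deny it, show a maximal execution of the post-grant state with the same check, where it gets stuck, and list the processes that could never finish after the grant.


GRANT — the state after the grant stays safe, e.g. via T3, T4, T9, T1, T2, T6, T5.
Key observation: after the grant the pool drops to (0, 2, 1), which still lets T3 finish first and unwind the rest.
Step-by-step check of the post-grant state:
  pool = (0, 2, 1)
  T3: need (0, 0, 0) fits (0, 2, 1); releases (3, 1, 3), pool now (3, 3, 4)
  T4: need (0, 3, 0) fits (3, 3, 4); releases (0, 2, 1), pool now (3, 5, 5)
  T9: need (3, 5, 5) fits (3, 5, 5); releases (5, 0, 3), pool now (8, 5, 8)
  T1: need (3, 4, 8) fits (8, 5, 8); releases (2, 0, 3), pool now (10, 5, 11)
  T2: need (2, 5, 11) fits (10, 5, 11); releases (3, 1, 2), pool now (13, 6, 13)
  T6: need (12, 6, 13) fits (13, 6, 13); releases (2, 3, 0), pool now (15, 9, 13)
  T5: need (14, 7, 11) fits (15, 9, 13); releases (0, 2, 0), pool now (15, 11, 13)


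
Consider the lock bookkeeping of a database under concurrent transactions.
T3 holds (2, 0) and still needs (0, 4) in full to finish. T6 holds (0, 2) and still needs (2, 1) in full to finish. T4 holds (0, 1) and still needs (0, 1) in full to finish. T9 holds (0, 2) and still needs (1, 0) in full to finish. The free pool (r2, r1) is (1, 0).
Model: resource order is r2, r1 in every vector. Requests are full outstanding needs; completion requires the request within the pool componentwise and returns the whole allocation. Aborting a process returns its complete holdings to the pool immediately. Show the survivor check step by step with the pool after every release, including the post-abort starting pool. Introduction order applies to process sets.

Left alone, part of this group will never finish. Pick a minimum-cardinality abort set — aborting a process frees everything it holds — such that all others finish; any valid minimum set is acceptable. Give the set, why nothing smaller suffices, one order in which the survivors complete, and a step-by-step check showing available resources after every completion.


Minimum abort set: T6.
Key observation: no ordering could ever have run T3 before the abort of T6; with (0, 2) back in the pool it fits at step 3.
Minimality: the empty abort set fails — the state is deadlocked as it stands.
Survivors finish in the order: T9, T4, T3. Step-by-step check (pool after the aborts first):
  pool = (1, 2)
  T9: need (1, 0) fits (1, 2); releases (0, 2), pool now (1, 4)
  T4: need (0, 1) fits (1, 4); releases (0, 1), pool now (1, 5)
  T3: need (0, 4) fits (1, 5); releases (2, 0), pool now (3, 5)


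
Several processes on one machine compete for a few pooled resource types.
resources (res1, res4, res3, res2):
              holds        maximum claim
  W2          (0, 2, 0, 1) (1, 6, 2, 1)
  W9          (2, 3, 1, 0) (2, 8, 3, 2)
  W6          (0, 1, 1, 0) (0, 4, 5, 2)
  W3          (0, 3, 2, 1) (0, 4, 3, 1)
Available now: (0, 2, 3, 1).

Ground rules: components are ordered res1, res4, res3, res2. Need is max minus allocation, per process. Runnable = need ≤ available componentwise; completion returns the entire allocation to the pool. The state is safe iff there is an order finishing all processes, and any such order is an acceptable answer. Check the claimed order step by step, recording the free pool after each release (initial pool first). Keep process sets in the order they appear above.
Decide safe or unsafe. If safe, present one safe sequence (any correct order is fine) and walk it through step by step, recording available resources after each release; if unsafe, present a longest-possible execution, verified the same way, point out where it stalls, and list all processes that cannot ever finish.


The state is SAFE; one workable sequence: W3, W9, W6, W2.
Key observation: the order's first zero-slack moment is W9 ((0, 5, 2, 2) needed, (0, 5, 5, 2) free — a requested resource with nothing to spare).
Check, step by step:
  pool = (0, 2, 3, 1)
  run W3 (needs (0, 1, 1, 0), free (0, 2, 3, 1)); after release of (0, 3, 2, 1) the pool is (0, 5, 5, 2)
  run W9 (needs (0, 5, 2, 2), free (0, 5, 5, 2)); after release of (2, 3, 1, 0) the pool is (2, 8, 6, 2)
  run W6 (needs (0, 3, 4, 2), free (2, 8, 6, 2)); after release of (0, 1, 1, 0) the pool is (2, 9, 7, 2)
  run W2 (needs (1, 4, 2, 0), free (2, 9, 7, 2)); after release of (0, 2, 0, 1) the pool is (2, 11, 7, 3)


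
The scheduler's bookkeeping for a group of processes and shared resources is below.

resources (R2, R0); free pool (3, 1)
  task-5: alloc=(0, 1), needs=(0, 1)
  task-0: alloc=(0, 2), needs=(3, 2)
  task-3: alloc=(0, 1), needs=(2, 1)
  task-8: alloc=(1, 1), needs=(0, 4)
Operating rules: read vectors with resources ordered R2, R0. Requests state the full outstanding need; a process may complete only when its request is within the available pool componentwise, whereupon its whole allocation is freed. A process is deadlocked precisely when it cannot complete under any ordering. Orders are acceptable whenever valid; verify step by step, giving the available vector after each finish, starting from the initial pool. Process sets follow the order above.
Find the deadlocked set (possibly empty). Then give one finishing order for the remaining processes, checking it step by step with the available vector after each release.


Nothing here is deadlocked.
Key observation: starting with task-5, each completion frees enough for the next — no one is permanently blocked.
One completion order for the rest: task-5, task-0, task-8, task-3. Walking it through:
  pool = (3, 1)
  run task-5 (needs (0, 1), free (3, 1)); after release of (0, 1) the pool is (3, 2)
  run task-0 (needs (3, 2), free (3, 2)); after release of (0, 2) the pool is (3, 4)
  run task-8 (needs (0, 4), free (3, 4)); after release of (1, 1) the pool is (4, 5)
  run task-3 (needs (2, 1), free (4, 5)); after release of (0, 1) the pool is (4, 6)


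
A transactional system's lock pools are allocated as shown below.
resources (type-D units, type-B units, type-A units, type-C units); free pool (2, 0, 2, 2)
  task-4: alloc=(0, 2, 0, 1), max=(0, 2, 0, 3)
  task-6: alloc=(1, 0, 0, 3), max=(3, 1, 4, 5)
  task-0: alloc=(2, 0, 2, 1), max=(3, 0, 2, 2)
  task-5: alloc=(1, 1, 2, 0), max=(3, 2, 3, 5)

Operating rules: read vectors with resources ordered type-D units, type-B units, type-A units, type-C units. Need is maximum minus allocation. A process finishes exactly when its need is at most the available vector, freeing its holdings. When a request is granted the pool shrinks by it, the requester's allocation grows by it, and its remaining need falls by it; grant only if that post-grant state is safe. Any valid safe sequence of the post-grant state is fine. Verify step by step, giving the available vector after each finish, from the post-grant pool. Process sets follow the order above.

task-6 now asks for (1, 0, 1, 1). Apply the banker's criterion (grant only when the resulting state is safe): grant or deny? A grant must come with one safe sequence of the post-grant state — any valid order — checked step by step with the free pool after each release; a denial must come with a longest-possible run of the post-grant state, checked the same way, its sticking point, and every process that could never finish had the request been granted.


GRANT — the state after the grant stays safe, e.g. via task-0, task-4, task-6, task-5.
Key observation: the grant leaves (1, 0, 1, 1) free — enough for task-0, whose release restarts the cascade.
Verifying the post-grant state step by step:
  pool = (1, 0, 1, 1)
  run task-0 (needs (1, 0, 0, 1), free (1, 0, 1, 1)); after release of (2, 0, 2, 1) the pool is (3, 0, 3, 2)
  run task-4 (needs (0, 0, 0, 2), free (3, 0, 3, 2)); after release of (0, 2, 0, 1) the pool is (3, 2, 3, 3)
  run task-6 (needs (1, 1, 3, 1), free (3, 2, 3, 3)); after release of (2, 0, 1, 4) the pool is (5, 2, 4, 7)
  run task-5 (needs (2, 1, 1, 5), free (5, 2, 4, 7)); after release of (1, 1, 2, 0) the pool is (6, 3, 6, 7)


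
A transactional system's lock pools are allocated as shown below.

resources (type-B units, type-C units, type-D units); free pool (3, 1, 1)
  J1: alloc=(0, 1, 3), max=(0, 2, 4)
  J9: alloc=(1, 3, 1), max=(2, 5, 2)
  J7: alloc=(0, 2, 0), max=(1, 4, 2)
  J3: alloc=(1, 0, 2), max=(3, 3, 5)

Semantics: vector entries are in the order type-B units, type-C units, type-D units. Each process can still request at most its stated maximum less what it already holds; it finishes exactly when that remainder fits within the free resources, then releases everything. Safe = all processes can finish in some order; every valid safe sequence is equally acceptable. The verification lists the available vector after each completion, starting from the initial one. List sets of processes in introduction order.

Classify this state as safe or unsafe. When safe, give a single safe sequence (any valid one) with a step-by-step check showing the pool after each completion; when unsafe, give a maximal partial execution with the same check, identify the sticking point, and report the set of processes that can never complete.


SAFE, for example via the order J1, J9, J7, J3.
Key observation: the order's first zero-slack moment is J1 ((0, 1, 1) needed, (3, 1, 1) free — a requested resource with nothing to spare).
Step-by-step check:
  pool = (3, 1, 1)
  J1 needs (0, 1, 1) <= (3, 1, 1) -> finishes; pool += (0, 1, 3) = (3, 2, 4)
  J9 needs (1, 2, 1) <= (3, 2, 4) -> finishes; pool += (1, 3, 1) = (4, 5, 5)
  J7 needs (1, 2, 2) <= (4, 5, 5) -> finishes; pool += (0, 2, 0) = (4, 7, 5)
  J3 needs (2, 3, 3) <= (4, 7, 5) -> finishes; pool += (1, 0, 2) = (5, 7, 7)


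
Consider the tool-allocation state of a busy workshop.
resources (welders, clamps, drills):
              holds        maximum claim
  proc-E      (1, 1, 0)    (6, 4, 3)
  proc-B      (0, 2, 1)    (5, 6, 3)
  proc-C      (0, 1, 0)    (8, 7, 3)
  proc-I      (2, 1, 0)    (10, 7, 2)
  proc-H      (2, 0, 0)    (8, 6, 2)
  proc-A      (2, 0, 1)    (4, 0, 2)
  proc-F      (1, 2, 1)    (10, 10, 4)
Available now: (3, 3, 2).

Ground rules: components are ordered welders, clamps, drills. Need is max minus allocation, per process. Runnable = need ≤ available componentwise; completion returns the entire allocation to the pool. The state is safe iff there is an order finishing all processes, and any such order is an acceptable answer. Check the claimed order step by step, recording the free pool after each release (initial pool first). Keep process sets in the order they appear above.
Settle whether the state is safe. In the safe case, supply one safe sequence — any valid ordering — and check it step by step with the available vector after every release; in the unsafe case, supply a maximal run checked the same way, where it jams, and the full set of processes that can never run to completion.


The state is SAFE; one workable sequence: proc-A, proc-E, proc-B, proc-H, proc-I, proc-C, proc-F.
Key observation: reading the order forward, proc-E is the first process whose need (5, 3, 3) meets the free pool (5, 3, 3) exactly on a resource it requests.
Walking it through:
  pool = (3, 3, 2)
  proc-A: need (2, 0, 1) fits (3, 3, 2); releases (2, 0, 1), pool now (5, 3, 3)
  proc-E: need (5, 3, 3) fits (5, 3, 3); releases (1, 1, 0), pool now (6, 4, 3)
  proc-B: need (5, 4, 2) fits (6, 4, 3); releases (0, 2, 1), pool now (6, 6, 4)
  proc-H: need (6, 6, 2) fits (6, 6, 4); releases (2, 0, 0), pool now (8, 6, 4)
  proc-I: need (8, 6, 2) fits (8, 6, 4); releases (2, 1, 0), pool now (10, 7, 4)
  proc-C: need (8, 6, 3) fits (10, 7, 4); releases (0, 1, 0), pool now (10, 8, 4)
  proc-F: need (9, 8, 3) fits (10, 8, 4); releases (1, 2, 1), pool now (11, 10, 5)


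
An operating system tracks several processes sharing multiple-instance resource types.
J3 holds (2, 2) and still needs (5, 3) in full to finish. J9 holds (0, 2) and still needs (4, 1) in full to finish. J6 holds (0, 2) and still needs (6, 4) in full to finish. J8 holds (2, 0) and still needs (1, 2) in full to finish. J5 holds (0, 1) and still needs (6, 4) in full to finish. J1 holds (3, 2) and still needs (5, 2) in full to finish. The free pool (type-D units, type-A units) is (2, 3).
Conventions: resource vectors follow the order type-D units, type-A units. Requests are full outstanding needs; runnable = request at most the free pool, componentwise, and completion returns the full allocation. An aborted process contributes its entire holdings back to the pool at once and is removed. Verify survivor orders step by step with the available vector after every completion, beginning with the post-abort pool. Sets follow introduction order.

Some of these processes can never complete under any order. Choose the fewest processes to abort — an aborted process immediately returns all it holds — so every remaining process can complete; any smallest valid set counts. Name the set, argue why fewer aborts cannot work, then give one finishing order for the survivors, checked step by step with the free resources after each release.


Minimum abort set: J3.
Key observation: before aborting J3, J6 was permanently blocked — no order could ever run it; afterwards it completes at step 2.
Minimality: the empty abort set fails — the state is deadlocked as it stands.
The survivors complete as J8, J6, J9, J1, J5. Check, step by step (starting from the post-abort pool):
  pool = (4, 5)
  run J8 (needs (1, 2), free (4, 5)); after release of (2, 0) the pool is (6, 5)
  run J6 (needs (6, 4), free (6, 5)); after release of (0, 2) the pool is (6, 7)
  run J9 (needs (4, 1), free (6, 7)); after release of (0, 2) the pool is (6, 9)
  run J1 (needs (5, 2), free (6, 9)); after release of (3, 2) the pool is (9, 11)
  run J5 (needs (6, 4), free (9, 11)); after release of (0, 1) the pool is (9, 12)


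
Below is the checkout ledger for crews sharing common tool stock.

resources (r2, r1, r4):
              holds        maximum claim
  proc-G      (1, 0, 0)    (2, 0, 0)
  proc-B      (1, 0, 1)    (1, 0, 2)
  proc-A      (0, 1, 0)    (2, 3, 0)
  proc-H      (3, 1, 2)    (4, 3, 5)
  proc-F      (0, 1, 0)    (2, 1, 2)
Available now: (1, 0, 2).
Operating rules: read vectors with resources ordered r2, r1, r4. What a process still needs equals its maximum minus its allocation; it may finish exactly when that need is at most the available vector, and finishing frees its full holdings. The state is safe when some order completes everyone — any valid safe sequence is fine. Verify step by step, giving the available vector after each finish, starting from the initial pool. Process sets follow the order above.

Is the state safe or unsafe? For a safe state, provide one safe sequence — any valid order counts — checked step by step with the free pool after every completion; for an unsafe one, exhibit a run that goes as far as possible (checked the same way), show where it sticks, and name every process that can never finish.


UNSAFE — no complete ordering exists.
Key observation: the pool after proc-B, proc-F, proc-G is (3, 1, 3); every surviving request exceeds it in r1, so progress ends there.
A maximal execution: proc-B, proc-F, proc-G — then nothing else fits. Step-by-step check:
  pool = (1, 0, 2)
  proc-B needs (0, 0, 1) <= (1, 0, 2) -> finishes; pool += (1, 0, 1) = (2, 0, 3)
  proc-F needs (2, 0, 2) <= (2, 0, 3) -> finishes; pool += (0, 1, 0) = (2, 1, 3)
  proc-G needs (1, 0, 0) <= (2, 1, 3) -> finishes; pool += (1, 0, 0) = (3, 1, 3)
  blocked: proc-A wants (2, 2, 0), pool (3, 1, 3) — not enough r1
  blocked: proc-H wants (1, 2, 3), pool (3, 1, 3) — not enough r1
Never able to finish: proc-A and proc-H.


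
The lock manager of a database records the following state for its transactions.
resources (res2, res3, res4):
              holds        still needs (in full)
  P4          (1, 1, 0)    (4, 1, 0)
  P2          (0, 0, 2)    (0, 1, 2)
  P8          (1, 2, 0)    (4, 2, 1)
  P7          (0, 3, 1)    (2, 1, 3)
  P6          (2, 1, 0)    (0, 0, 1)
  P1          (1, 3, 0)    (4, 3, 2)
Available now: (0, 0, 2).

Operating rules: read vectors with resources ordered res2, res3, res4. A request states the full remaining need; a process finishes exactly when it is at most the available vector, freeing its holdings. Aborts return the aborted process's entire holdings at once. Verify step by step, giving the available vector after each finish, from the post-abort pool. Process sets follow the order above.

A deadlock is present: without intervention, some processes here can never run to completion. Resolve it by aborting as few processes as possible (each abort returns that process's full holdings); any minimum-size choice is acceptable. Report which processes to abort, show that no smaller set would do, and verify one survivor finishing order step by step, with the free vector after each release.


Minimum abort set: P4 and P1.
Key observation: P8 was stuck for good until P4 and P1 gave back (2, 4, 0); in the order shown it finishes at step 4.
Why nothing smaller works — every single abort fails: P4 alone leaves P8 blocked (short on res2); P2 alone leaves P4 blocked (short on res2); P8 alone leaves P4 blocked (short on res2); P7 alone leaves P4 blocked (short on res2); P6 alone leaves P4 blocked (short on res2); P1 alone leaves P4 blocked (short on res2).
The survivors complete as P2, P7, P6, P8. Check, step by step (starting from the post-abort pool):
  pool = (2, 4, 2)
  P2: need (0, 1, 2) fits (2, 4, 2); releases (0, 0, 2), pool now (2, 4, 4)
  P7: need (2, 1, 3) fits (2, 4, 4); releases (0, 3, 1), pool now (2, 7, 5)
  P6: need (0, 0, 1) fits (2, 7, 5); releases (2, 1, 0), pool now (4, 8, 5)
  P8: need (4, 2, 1) fits (4, 8, 5); releases (1, 2, 0), pool now (5, 10, 5)


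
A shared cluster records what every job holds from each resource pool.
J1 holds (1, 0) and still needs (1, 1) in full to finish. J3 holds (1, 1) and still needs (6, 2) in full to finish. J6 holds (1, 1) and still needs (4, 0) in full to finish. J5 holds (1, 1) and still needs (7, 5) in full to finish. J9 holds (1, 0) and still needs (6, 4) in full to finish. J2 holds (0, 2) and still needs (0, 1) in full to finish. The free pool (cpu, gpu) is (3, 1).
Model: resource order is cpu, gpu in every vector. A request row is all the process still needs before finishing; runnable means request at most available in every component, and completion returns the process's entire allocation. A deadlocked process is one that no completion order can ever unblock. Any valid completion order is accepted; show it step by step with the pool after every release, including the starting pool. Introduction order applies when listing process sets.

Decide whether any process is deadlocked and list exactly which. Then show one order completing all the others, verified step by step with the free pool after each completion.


The deadlocked set is J3, J5 and J9.
Key observation: J2, J1, J6 can finish, but then (5, 4) is all there is, and the blocked group's cpu demands exceed it.
A valid finishing order for the others: J2, J1, J6. Check, step by step:
  pool = (3, 1)
  J2: need (0, 1) fits (3, 1); releases (0, 2), pool now (3, 3)
  J1: need (1, 1) fits (3, 3); releases (1, 0), pool now (4, 3)
  J6: need (4, 0) fits (4, 3); releases (1, 1), pool now (5, 4)
The blocked processes can never fit:
  J3 still needs (6, 2) but only (5, 4) is free — short on cpu
  J5 still needs (7, 5) but only (5, 4) is free — short on cpu and gpu
  J9 still needs (6, 4) but only (5, 4) is free — short on cpu
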